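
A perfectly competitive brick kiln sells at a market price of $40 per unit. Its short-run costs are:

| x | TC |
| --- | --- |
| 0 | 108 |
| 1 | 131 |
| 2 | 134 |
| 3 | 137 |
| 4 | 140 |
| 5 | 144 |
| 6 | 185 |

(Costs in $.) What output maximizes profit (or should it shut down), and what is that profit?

Tabulate TR − TC: x=0: -108; x=1: -91; x=2: -54; x=3: -17; x=4: 20; x=5: 56; x=6: 55.
Profit is maximized at x = 5. AVC there is 36/5 = $7.20 ≤ P, so producing beats shutting down (which would give -$108).

x = 5; profit = $56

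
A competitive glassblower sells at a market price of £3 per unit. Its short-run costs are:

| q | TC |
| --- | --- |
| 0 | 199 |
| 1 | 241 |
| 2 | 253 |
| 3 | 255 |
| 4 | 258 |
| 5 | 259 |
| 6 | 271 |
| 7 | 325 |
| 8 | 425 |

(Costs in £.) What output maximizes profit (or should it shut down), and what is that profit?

Tabulate TR − TC: q=0: -199; q=1: -238; q=2: -247; q=3: -246; q=4: -246; q=5: -244; q=6: -253; q=7: -304; q=8: -401.
Profit is highest at q = 0. Equivalently, the lowest AVC in the table is 60/5 ≈ £12 at q = 5, and P = £3 falls below it — price never covers variable cost, so the firm shuts down and loses only its fixed cost.

q = 0 (shut down); profit = -£199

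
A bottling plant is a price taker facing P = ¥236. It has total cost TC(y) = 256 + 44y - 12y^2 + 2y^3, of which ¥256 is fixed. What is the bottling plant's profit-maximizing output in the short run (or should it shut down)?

Strip out fixed cost: VC = 44y - 12y^2 + 2y^3. Then AVC = 44 - 12y + 2y^2 and MC = 44 - 24y + 6y^2.
AVC hits its minimum where MC = AVC, at y = 3, giving min AVC = 44 - 12·3 + 2·3^2 = ¥26.
Because ¥236 ≥ ¥26, revenue can cover variable cost; the firm operates.
Set P = MC: 236 = 44 - 24y + 6y^2 → -192 - 24y + 6y^2 = 0. The roots are y = -4 and y = 8; the profit-maximizing output is on the rising part of MC, so y* = 8.
Check: AVC at y = 8 is ¥76 ≤ P, so revenue covers variable cost.
Profit = P·y − TC = 236·8 − 864 = ¥1024.

Produce at y = 8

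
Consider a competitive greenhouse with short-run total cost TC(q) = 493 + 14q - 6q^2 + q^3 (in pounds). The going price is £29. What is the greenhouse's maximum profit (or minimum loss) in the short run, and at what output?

AVC = 14 - 6q + q^2 has its minimum £5 at q = 3; price £29 clears that bar, so the firm operates.
MC = 14 - 12q + 3q^2. Setting P = MC and taking the root on the rising branch gives q* = 5.
TR = 29·5 = 145. TC = 493 + 45 = 538. Profit = 145 − 538 = -£393.
That loss of £393 beats the £493 the firm would lose by shutting down; producing recovers £100 of fixed cost.

Profit = -£393 at q = 5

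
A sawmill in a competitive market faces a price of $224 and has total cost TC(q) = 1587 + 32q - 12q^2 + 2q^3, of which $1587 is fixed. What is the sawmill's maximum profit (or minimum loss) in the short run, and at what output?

Profit = -$307 at q = 8

AVC = 32 - 12q + 2q^2; min AVC = $14 at q = 3. Since P = $224 ≥ min AVC, the firm produces.
With MC = 32 - 24q + 6q^2, P = MC on the upward-sloping part at q* = 8.
TR = 224·8 = 1792. TC = 1587 + 512 = 2099. Profit = 1792 − 2099 = -$307.
That loss of $307 beats the $1587 the firm would lose by shutting down; producing recovers $1280 of fixed cost.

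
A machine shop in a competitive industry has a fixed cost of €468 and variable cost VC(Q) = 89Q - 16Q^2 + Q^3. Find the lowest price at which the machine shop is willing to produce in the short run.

€25 per unit

The shutdown price is the minimum of AVC. VC = 89Q - 16Q^2 + Q^3, so AVC = 89 - 16Q + Q^2.
At the minimum of AVC, MC = AVC. MC = 89 - 32Q + 3Q^2; setting MC = AVC gives 2Q^2 - 16Q = 0, so Q = 8. min AVC = 25.
So the shutdown price is €25.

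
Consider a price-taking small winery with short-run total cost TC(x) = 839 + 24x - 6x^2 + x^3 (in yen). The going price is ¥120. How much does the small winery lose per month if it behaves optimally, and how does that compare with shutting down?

Profit = -¥199 at x = 8

AVC = 24 - 6x + x^2; min AVC = ¥15 at x = 3. Since P = ¥120 ≥ min AVC, the firm produces.
MC = 24 - 12x + 3x^2. Setting P = MC and taking the root on the rising branch gives x* = 8.
TR = 120·8 = 960. TC = 839 + 320 = 1159. Profit = 960 − 1159 = -¥199.
By producing, the firm covers all variable cost plus ¥640 of fixed cost; shutting down would lose the full ¥839.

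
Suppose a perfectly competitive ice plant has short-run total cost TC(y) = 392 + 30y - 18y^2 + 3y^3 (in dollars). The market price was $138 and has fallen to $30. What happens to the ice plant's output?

Output falls from 6 to 4

AVC = 30 - 18y + 3y^2, minimized at y = 3 where min AVC = $3. MC = 30 - 36y + 9y^2.
With P = $138 above the shutdown price, P = MC gives y = 6.
At P = $30 ≥ min AVC, set P = MC: y = 4. The firm stays open but cuts output.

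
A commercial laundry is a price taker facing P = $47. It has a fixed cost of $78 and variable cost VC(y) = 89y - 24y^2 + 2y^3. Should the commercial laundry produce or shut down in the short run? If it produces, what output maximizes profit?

Produce at y = 7

Strip out fixed cost: VC = 89y - 24y^2 + 2y^3. Then AVC = 89 - 24y + 2y^2 and MC = 89 - 48y + 6y^2.
The AVC parabola has its vertex at y = 24/4 = 6, where AVC = 89 - 24·6 + 2·6^2 = $17.
P = $47 exceeds min AVC = $17, so the firm stays open.
Set P = MC: 47 = 89 - 48y + 6y^2 → 42 - 48y + 6y^2 = 0. The roots are y = 1 and y = 7; the profit-maximizing output is on the rising part of MC, so y* = 7.
Check: AVC at y = 7 is $19 ≤ P, so revenue covers variable cost.
Profit = P·y − TC = 47·7 − 211 = $118.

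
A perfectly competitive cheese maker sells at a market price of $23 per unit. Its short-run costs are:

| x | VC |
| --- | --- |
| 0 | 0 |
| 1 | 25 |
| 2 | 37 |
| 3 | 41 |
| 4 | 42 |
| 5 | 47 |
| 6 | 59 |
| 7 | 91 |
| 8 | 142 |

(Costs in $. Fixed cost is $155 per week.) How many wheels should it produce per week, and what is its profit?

Profit at each row (π = 23x − TC): x=0: -155; x=1: -157; x=2: -146; x=3: -127; x=4: -105; x=5: -87; x=6: -76; x=7: -85; x=8: -113.
Profit is maximized at x = 6. AVC there is 59/6 = $9.83 ≤ P, so producing beats shutting down (which would give -$155).

x = 6; profit = -$76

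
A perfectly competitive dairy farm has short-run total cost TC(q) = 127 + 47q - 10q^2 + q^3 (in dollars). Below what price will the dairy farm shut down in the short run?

Short-run supply begins at min AVC. From VC = 47q - 10q^2 + q^3, AVC = 47 - 10q + q^2.
dAVC/dq = -10 + 2q = 0 gives q = 5. min AVC = 47 - 10·5 + 5^2 = 22.
For P < $22 the firm produces nothing.

$22 per unit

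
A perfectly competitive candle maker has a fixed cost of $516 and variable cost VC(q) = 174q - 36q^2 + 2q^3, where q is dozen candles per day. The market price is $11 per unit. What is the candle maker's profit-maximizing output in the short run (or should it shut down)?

Strip out fixed cost: VC = 174q - 36q^2 + 2q^3. Then AVC = 174 - 36q + 2q^2 and MC = 174 - 72q + 6q^2.
AVC hits its minimum where MC = AVC, at q = 9, giving min AVC = 174 - 36·9 + 2·9^2 = $12.
Since P = $11 < min AVC = $12, price fails to cover variable cost at any output.
The firm minimizes its loss by shutting down and losing only its fixed cost of $516.

Shut down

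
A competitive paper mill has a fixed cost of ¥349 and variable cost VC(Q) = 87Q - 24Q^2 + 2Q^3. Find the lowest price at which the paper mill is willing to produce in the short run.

¥15 per unit

Short-run supply begins at min AVC. From VC = 87Q - 24Q^2 + 2Q^3, AVC = 87 - 24Q + 2Q^2.
At the minimum of AVC, MC = AVC. MC = 87 - 48Q + 6Q^2; setting MC = AVC gives 4Q^2 - 24Q = 0, so Q = 6. min AVC = 15.
So the shutdown price is ¥15.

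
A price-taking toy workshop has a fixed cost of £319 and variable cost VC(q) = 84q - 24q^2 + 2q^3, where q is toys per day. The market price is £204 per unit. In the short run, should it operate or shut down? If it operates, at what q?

Produce at q = 10

From TC, MC = TC'(q) = 84 - 48q + 6q^2 and AVC = VC/q = 84 - 24q + 2q^2.
AVC is minimized where dAVC/dq = -24 + 4q = 0, at q = 6; min AVC = 84 - 24·6 + 2·6^2 = £12.
Since P = £204 ≥ min AVC = £12, price covers variable cost and the firm should produce.
Solving P = MC: -120 - 48q + 6q^2 = 0 ⇒ q = -2 or 10. On the upward-sloping branch, q* = 10.
Check: AVC at q = 10 is £44 ≤ P, so revenue covers variable cost.
Profit = P·q − TC = 204·10 − 759 = £1281.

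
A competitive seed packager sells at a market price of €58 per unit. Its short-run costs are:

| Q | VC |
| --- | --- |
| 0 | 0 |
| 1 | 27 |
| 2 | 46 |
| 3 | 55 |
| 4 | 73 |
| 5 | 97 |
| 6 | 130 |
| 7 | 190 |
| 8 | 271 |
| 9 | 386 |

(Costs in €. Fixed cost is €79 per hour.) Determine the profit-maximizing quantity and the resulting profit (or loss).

Q = 6; profit = €139

Profit at each row (π = 58Q − TC): Q=0: -79; Q=1: -48; Q=2: -9; Q=3: 40; Q=4: 80; Q=5: 114; Q=6: 139; Q=7: 137; Q=8: 114; Q=9: 57.
Profit is maximized at Q = 6. AVC there is 130/6 = €21.67 ≤ P, so producing beats shutting down (which would give -€79).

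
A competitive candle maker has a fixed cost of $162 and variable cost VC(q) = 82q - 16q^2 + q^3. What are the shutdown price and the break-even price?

Shutdown price = $18; break-even price = $37

Shutdown price = min AVC. AVC = 82 - 16q + q^2, with vertex at q = 8 and minimum $18.
ATC = 162/q + 82 - 16q + q^2. Setting dATC/dq = −162/q^2 − 16 + 2q = 0 gives q = 9 (since 2·9^3 − 16·9^2 = 162).
min ATC = 162/9 + 82 − 16·9 + 9^2 = $37. That is the break-even price.
For $18 ≤ P < $37 the firm produces at a loss; below $18 it shuts down.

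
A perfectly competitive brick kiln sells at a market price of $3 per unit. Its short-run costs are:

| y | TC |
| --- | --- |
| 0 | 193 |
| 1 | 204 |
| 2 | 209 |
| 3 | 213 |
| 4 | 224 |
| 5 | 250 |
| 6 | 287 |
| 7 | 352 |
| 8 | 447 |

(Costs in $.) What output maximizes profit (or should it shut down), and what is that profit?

Profit at each row (π = 3y − TC): y=0: -193; y=1: -201; y=2: -203; y=3: -204; y=4: -212; y=5: -235; y=6: -269; y=7: -331; y=8: -423.
Profit is highest at y = 0. Equivalently, the lowest AVC in the table is 20/3 ≈ $6.67 at y = 3, and P = $3 falls below it — price never covers variable cost, so the firm shuts down and loses only its fixed cost.

y = 0 (shut down); profit = -$193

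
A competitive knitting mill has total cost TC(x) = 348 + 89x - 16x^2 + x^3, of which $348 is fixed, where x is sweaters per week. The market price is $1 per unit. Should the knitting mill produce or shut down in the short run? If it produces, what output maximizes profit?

From TC, MC = TC'(x) = 89 - 32x + 3x^2 and AVC = VC/x = 89 - 16x + x^2.
AVC is minimized where dAVC/dx = -16 + 2x = 0, at x = 8; min AVC = 89 - 16·8 + 8^2 = $25.
With P < min AVC ($1 < $25), every unit sold adds to the loss.
Shutting down limits the loss to fixed cost, $348.

Shut down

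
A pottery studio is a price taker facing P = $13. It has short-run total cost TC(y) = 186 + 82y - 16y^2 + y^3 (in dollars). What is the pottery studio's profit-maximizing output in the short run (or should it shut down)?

From TC, MC = TC'(y) = 82 - 32y + 3y^2 and AVC = VC/y = 82 - 16y + y^2.
AVC is minimized where dAVC/dy = -16 + 2y = 0, at y = 8; min AVC = 82 - 16·8 + 8^2 = $18.
P = $13 lies below min AVC = $18; no output level covers variable cost.
Best response: produce nothing and absorb the $186 fixed cost.

Shut down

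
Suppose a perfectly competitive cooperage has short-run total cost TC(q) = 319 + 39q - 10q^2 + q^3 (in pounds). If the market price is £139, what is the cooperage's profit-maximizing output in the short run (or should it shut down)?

From TC, MC = TC'(q) = 39 - 20q + 3q^2 and AVC = VC/q = 39 - 10q + q^2.
AVC hits its minimum where MC = AVC, at q = 5, giving min AVC = 39 - 10·5 + 5^2 = £14.
P = £139 exceeds min AVC = £14, so the firm stays open.
P = MC gives -100 - 20q + 3q^2 = 0, with roots -10/3 and 10. Take the larger (rising MC): q* = 10.
Check: AVC at q = 10 is £39 ≤ P, so revenue covers variable cost.
Profit = P·q − TC = 139·10 − 709 = £681.

Produce at q = 10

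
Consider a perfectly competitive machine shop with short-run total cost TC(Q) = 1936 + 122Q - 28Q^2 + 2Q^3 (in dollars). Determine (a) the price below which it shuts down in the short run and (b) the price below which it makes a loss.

Shutdown price = $24; break-even price = $232

AVC = 122 - 28Q + 2Q^2; minimized at Q = 7, giving min AVC = $24. That is the shutdown price.
ATC = 1936/Q + 122 - 28Q + 2Q^2. Setting dATC/dQ = −1936/Q^2 − 28 + 4Q = 0 gives Q = 11 (since 4·11^3 − 28·11^2 = 1936).
min ATC = 1936/11 + 122 − 28·11 + 2·11^2 = $232. That is the break-even price.
For $24 ≤ P < $232 the firm produces at a loss; below $24 it shuts down.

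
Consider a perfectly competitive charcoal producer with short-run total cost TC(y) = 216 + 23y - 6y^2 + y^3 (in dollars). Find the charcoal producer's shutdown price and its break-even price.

Shutdown price = $14; break-even price = $59

Shutdown price = min AVC. AVC = 23 - 6y + y^2, with vertex at y = 3 and minimum $14.
ATC = 216/y + 23 - 6y + y^2. Setting dATC/dy = −216/y^2 − 6 + 2y = 0 gives y = 6 (since 2·6^3 − 6·6^2 = 216).
min ATC = 216/6 + 23 − 6·6 + 6^2 = $59. That is the break-even price.
Between these two prices the firm operates at a loss; above $59 it earns a profit.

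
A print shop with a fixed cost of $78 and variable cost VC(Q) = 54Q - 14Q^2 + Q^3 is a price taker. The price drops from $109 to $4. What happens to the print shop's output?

Output falls from 11 to 0 (the firm shuts down)

AVC = 54 - 14Q + Q^2, minimized at Q = 7 where min AVC = $5. MC = 54 - 28Q + 3Q^2.
At P = $109 ≥ min AVC, set P = MC on the rising branch: Q = 11.
At P = $4 < min AVC = $5, price no longer covers variable cost at any output, so the firm shuts down: Q = 0.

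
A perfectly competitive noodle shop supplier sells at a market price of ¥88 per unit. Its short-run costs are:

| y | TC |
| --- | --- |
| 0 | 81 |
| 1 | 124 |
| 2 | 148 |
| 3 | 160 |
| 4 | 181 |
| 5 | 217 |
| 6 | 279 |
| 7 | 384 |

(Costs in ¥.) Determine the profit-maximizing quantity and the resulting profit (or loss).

Compute π = P·y − TC at each output: y=0: -81; y=1: -36; y=2: 28; y=3: 104; y=4: 171; y=5: 223; y=6: 249; y=7: 232.
Profit is maximized at y = 6. AVC there is 198/6 = ¥33 ≤ P, so producing beats shutting down (which would give -¥81).

y = 6; profit = ¥249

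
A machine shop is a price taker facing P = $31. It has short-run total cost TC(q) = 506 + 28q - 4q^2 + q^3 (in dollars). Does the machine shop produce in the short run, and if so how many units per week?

Produce at q = 3

From TC, MC = TC'(q) = 28 - 8q + 3q^2 and AVC = VC/q = 28 - 4q + q^2.
AVC hits its minimum where MC = AVC, at q = 2, giving min AVC = 28 - 4·2 + 2^2 = $24.
Since P = $31 ≥ min AVC = $24, price covers variable cost and the firm should produce.
P = MC gives -3 - 8q + 3q^2 = 0, with roots -1/3 and 3. Take the larger (rising MC): q* = 3.
Check: AVC at q = 3 is $25 ≤ P, so revenue covers variable cost.
Profit = P·q − TC = 31·3 − 581 = -$488, a loss, but smaller than the $506 fixed cost the firm would lose by shutting down.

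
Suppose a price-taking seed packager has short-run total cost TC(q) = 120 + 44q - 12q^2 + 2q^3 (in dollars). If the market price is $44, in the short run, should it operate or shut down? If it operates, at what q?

Strip out fixed cost: VC = 44q - 12q^2 + 2q^3. Then AVC = 44 - 12q + 2q^2 and MC = 44 - 24q + 6q^2.
AVC is minimized where dAVC/dq = -12 + 4q = 0, at q = 3; min AVC = 44 - 12·3 + 2·3^2 = $26.
Since P = $44 ≥ min AVC = $26, price covers variable cost and the firm should produce.
P = MC gives -24q + 6q^2 = 0, with roots 0 and 4. Take the larger (rising MC): q* = 4.
Check: AVC at q = 4 is $28 ≤ P, so revenue covers variable cost.
Profit = P·q − TC = 44·4 − 232 = -$56, a loss, but smaller than the $120 fixed cost the firm would lose by shutting down.

Produce at q = 4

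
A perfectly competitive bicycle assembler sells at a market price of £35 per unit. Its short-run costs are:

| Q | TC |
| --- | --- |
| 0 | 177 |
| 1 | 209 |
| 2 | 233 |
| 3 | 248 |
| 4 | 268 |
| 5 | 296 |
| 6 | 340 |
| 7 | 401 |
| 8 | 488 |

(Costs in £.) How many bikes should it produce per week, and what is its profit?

Compute π = P·Q − TC at each output: Q=0: -177; Q=1: -174; Q=2: -163; Q=3: -143; Q=4: -128; Q=5: -121; Q=6: -130; Q=7: -156; Q=8: -208.
Profit is maximized at Q = 5. AVC there is 119/5 = £23.80 ≤ P, so producing beats shutting down (which would give -£177).

Q = 5; profit = -£121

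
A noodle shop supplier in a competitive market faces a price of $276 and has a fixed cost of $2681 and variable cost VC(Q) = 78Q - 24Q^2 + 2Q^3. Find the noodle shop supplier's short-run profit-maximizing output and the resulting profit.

AVC = 78 - 24Q + 2Q^2 has its minimum $6 at Q = 6; price $276 clears that bar, so the firm operates.
With MC = 78 - 48Q + 6Q^2, P = MC on the upward-sloping part at Q* = 11.
TR = 276·11 = 3036. TC = 2681 + 616 = 3297. Profit = 3036 − 3297 = -$261.
That loss of $261 beats the $2681 the firm would lose by shutting down; producing recovers $2420 of fixed cost.

Profit = -$261 at Q = 11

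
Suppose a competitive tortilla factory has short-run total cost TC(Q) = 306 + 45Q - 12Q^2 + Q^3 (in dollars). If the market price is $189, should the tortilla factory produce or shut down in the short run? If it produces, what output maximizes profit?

Strip out fixed cost: VC = 45Q - 12Q^2 + Q^3. Then AVC = 45 - 12Q + Q^2 and MC = 45 - 24Q + 3Q^2.
AVC is minimized where dAVC/dQ = -12 + 2Q = 0, at Q = 6; min AVC = 45 - 12·6 + 6^2 = $9.
P = $189 exceeds min AVC = $9, so the firm stays open.
Solving P = MC: -144 - 24Q + 3Q^2 = 0 ⇒ Q = -4 or 12. On the upward-sloping branch, Q* = 12.
Check: AVC at Q = 12 is $45 ≤ P, so revenue covers variable cost.
Profit = P·Q − TC = 189·12 − 846 = $1422.

Produce at Q = 12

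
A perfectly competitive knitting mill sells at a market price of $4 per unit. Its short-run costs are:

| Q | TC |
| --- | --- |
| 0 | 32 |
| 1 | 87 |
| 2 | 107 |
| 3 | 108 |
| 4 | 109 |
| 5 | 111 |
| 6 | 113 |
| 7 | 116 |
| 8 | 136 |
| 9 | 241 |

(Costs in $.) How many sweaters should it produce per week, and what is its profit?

Q = 0 (shut down); profit = -$32

Profit at each row (π = 4Q − TC): Q=0: -32; Q=1: -83; Q=2: -99; Q=3: -96; Q=4: -93; Q=5: -91; Q=6: -89; Q=7: -88; Q=8: -104; Q=9: -205.
Profit is highest at Q = 0. Equivalently, the lowest AVC in the table is 84/7 ≈ $12 at Q = 7, and P = $4 falls below it — price never covers variable cost, so the firm shuts down and loses only its fixed cost.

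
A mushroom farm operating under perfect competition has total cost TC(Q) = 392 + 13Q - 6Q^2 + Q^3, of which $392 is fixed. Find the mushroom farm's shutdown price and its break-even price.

Shutdown price = min AVC. AVC = 13 - 6Q + Q^2, with vertex at Q = 3 and minimum $4.
ATC = 392/Q + 13 - 6Q + Q^2. Setting dATC/dQ = −392/Q^2 − 6 + 2Q = 0 gives Q = 7 (since 2·7^3 − 6·7^2 = 392).
min ATC = 392/7 + 13 − 6·7 + 7^2 = $76. That is the break-even price.
For $4 ≤ P < $76 the firm produces at a loss; below $4 it shuts down.

Shutdown price = $4; break-even price = $76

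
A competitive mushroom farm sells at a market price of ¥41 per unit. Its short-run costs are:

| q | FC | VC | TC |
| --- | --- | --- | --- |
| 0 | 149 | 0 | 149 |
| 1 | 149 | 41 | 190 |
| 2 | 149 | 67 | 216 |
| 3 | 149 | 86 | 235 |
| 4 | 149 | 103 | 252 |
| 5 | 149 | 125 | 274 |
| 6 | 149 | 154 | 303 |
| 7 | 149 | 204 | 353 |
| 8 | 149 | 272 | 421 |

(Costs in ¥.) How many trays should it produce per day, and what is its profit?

q = 6; profit = -¥57

Tabulate TR − TC: q=0: -149; q=1: -149; q=2: -134; q=3: -112; q=4: -88; q=5: -69; q=6: -57; q=7: -66; q=8: -93.
Profit is maximized at q = 6. AVC there is 154/6 = ¥25.67 ≤ P, so producing beats shutting down (which would give -¥149).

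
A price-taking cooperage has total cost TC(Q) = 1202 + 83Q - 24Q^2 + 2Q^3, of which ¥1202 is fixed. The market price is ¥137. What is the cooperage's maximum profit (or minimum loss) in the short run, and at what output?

AVC = 83 - 24Q + 2Q^2 has its minimum ¥11 at Q = 6; price ¥137 clears that bar, so the firm operates.
With MC = 83 - 48Q + 6Q^2, P = MC on the upward-sloping part at Q* = 9.
TR = 137·9 = 1233. TC = 1202 + 261 = 1463. Profit = 1233 − 1463 = -¥230.
By producing, the firm covers all variable cost plus ¥972 of fixed cost; shutting down would lose the full ¥1202.

Profit = -¥230 at Q = 9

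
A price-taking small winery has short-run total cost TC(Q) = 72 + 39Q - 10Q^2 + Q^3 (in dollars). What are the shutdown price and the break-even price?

Shutdown price = $14; break-even price = $27

AVC = 39 - 10Q + Q^2; minimized at Q = 5, giving min AVC = $14. That is the shutdown price.
ATC = 72/Q + 39 - 10Q + Q^2. Setting dATC/dQ = −72/Q^2 − 10 + 2Q = 0 gives Q = 6 (since 2·6^3 − 10·6^2 = 72).
min ATC = 72/6 + 39 − 10·6 + 6^2 = $27. That is the break-even price.
For $14 ≤ P < $27 the firm produces at a loss; below $14 it shuts down.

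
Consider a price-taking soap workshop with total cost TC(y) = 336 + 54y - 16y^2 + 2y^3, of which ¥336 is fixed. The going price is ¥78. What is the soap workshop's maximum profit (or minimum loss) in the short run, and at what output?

Profit = -¥48 at y = 6

AVC = 54 - 16y + 2y^2 has its minimum ¥22 at y = 4; price ¥78 clears that bar, so the firm operates.
With MC = 54 - 32y + 6y^2, P = MC on the upward-sloping part at y* = 6.
TR = 78·6 = 468. TC = 336 + 180 = 516. Profit = 468 − 516 = -¥48.
Shutting down would mean losing the fixed cost of ¥336, so operating at a loss of ¥48 is better by ¥288.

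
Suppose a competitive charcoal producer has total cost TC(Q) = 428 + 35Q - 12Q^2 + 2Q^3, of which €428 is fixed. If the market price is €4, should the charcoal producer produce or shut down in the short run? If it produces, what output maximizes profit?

Variable cost is VC = 35Q - 12Q^2 + 2Q^3, so AVC = VC/Q = 35 - 12Q + 2Q^2 and MC = dTC/dQ = 35 - 24Q + 6Q^2.
The AVC parabola has its vertex at Q = 12/4 = 3, where AVC = 35 - 12·3 + 2·3^2 = €17.
Since P = €4 < min AVC = €17, price fails to cover variable cost at any output.
Best response: produce nothing and absorb the €428 fixed cost.

Shut down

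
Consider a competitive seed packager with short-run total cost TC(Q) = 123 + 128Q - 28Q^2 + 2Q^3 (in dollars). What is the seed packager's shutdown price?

$30 per unit

Short-run supply begins at min AVC. From VC = 128Q - 28Q^2 + 2Q^3, AVC = 128 - 28Q + 2Q^2.
dAVC/dQ = -28 + 4Q = 0 gives Q = 7. min AVC = 128 - 28·7 + 2·7^2 = 30.
The firm shuts down for any P below $30.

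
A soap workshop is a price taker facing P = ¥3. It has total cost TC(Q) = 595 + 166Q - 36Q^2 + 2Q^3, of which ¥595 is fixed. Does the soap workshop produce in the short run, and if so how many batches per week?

From TC, MC = TC'(Q) = 166 - 72Q + 6Q^2 and AVC = VC/Q = 166 - 36Q + 2Q^2.
AVC is minimized where dAVC/dQ = -36 + 4Q = 0, at Q = 9; min AVC = 166 - 36·9 + 2·9^2 = ¥4.
P = ¥3 lies below min AVC = ¥4; no output level covers variable cost.
Best response: produce nothing and absorb the ¥595 fixed cost.

Shut down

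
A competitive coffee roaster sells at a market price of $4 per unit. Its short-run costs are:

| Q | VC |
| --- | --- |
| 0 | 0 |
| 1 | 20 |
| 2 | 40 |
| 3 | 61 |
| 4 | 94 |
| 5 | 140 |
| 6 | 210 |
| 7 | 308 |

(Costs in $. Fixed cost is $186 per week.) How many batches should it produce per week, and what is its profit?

Profit at each row (π = 4Q − TC): Q=0: -186; Q=1: -202; Q=2: -218; Q=3: -235; Q=4: -264; Q=5: -306; Q=6: -372; Q=7: -466.
Profit is highest at Q = 0. Equivalently, the lowest AVC in the table is 20/1 ≈ $20 at Q = 1, and P = $4 falls below it — price never covers variable cost, so the firm shuts down and loses only its fixed cost.

Q = 0 (shut down); profit = -$186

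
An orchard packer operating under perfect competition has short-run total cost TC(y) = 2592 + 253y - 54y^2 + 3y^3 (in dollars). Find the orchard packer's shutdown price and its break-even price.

Shutdown price = $10; break-even price = $253

Shutdown price = min AVC. AVC = 253 - 54y + 3y^2, with vertex at y = 9 and minimum $10.
ATC = 2592/y + 253 - 54y + 3y^2. Setting dATC/dy = −2592/y^2 − 54 + 6y = 0 gives y = 12 (since 6·12^3 − 54·12^2 = 2592).
min ATC = 2592/12 + 253 − 54·12 + 3·12^2 = $253. That is the break-even price.
Between these two prices the firm operates at a loss; above $253 it earns a profit.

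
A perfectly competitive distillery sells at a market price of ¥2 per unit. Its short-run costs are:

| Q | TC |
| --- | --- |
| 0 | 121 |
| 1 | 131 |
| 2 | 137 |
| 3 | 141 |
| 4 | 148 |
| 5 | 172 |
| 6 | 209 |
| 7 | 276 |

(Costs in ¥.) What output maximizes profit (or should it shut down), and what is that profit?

Profit at each row (π = 2Q − TC): Q=0: -121; Q=1: -129; Q=2: -133; Q=3: -135; Q=4: -140; Q=5: -162; Q=6: -197; Q=7: -262.
Profit is highest at Q = 0. Equivalently, the lowest AVC in the table is 20/3 ≈ ¥6.67 at Q = 3, and P = ¥2 falls below it — price never covers variable cost, so the firm shuts down and loses only its fixed cost.

Q = 0 (shut down); profit = -¥121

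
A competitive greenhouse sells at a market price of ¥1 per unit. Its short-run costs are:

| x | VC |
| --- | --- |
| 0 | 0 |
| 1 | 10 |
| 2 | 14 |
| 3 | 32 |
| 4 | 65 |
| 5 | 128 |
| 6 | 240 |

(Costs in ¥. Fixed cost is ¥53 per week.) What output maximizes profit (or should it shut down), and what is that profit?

Profit at each row (π = 1x − TC): x=0: -53; x=1: -62; x=2: -65; x=3: -82; x=4: -114; x=5: -176; x=6: -287.
Profit is highest at x = 0. Equivalently, the lowest AVC in the table is 14/2 ≈ ¥7 at x = 2, and P = ¥1 falls below it — price never covers variable cost, so the firm shuts down and loses only its fixed cost.

x = 0 (shut down); profit = -¥53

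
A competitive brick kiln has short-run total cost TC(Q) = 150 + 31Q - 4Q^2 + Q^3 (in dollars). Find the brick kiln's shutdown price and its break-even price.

Shutdown price = $27; break-even price = $66

Shutdown price = min AVC. AVC = 31 - 4Q + Q^2, with vertex at Q = 2 and minimum $27.
ATC = 150/Q + 31 - 4Q + Q^2. Setting dATC/dQ = −150/Q^2 − 4 + 2Q = 0 gives Q = 5 (since 2·5^3 − 4·5^2 = 150).
min ATC = 150/5 + 31 − 4·5 + 5^2 = $66. That is the break-even price.
Between these two prices the firm operates at a loss; above $66 it earns a profit.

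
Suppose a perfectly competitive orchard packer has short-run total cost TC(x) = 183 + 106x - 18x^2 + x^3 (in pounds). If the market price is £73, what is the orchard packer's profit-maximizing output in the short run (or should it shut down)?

Produce at x = 11

Strip out fixed cost: VC = 106x - 18x^2 + x^3. Then AVC = 106 - 18x + x^2 and MC = 106 - 36x + 3x^2.
AVC is minimized where dAVC/dx = -18 + 2x = 0, at x = 9; min AVC = 106 - 18·9 + 9^2 = £25.
Because £73 ≥ £25, revenue can cover variable cost; the firm operates.
Solving P = MC: 33 - 36x + 3x^2 = 0 ⇒ x = 1 or 11. On the upward-sloping branch, x* = 11.
Check: AVC at x = 11 is £29 ≤ P, so revenue covers variable cost.
Profit = P·x − TC = 73·11 − 502 = £301.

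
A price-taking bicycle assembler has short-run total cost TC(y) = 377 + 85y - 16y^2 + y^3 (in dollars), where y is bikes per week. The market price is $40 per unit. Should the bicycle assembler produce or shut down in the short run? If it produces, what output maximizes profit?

Produce at y = 9

Variable cost is VC = 85y - 16y^2 + y^3, so AVC = VC/y = 85 - 16y + y^2 and MC = dTC/dy = 85 - 32y + 3y^2.
The AVC parabola has its vertex at y = 16/2 = 8, where AVC = 85 - 16·8 + 8^2 = $21.
Since P = $40 ≥ min AVC = $21, price covers variable cost and the firm should produce.
Solving P = MC: 45 - 32y + 3y^2 = 0 ⇒ y = 5/3 or 9. On the upward-sloping branch, y* = 9.
Check: AVC at y = 9 is $22 ≤ P, so revenue covers variable cost.
Profit = P·y − TC = 40·9 − 575 = -$215, a loss, but smaller than the $377 fixed cost the firm would lose by shutting down.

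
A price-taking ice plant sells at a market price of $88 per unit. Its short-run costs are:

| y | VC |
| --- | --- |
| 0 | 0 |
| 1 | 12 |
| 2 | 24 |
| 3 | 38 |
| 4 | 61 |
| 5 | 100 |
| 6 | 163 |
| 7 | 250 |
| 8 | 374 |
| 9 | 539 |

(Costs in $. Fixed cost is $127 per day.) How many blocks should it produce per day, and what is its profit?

y = 7; profit = $239

Compute π = P·y − TC at each output: y=0: -127; y=1: -51; y=2: 25; y=3: 99; y=4: 164; y=5: 213; y=6: 238; y=7: 239; y=8: 203; y=9: 126.
Profit is maximized at y = 7. AVC there is 250/7 = $35.71 ≤ P, so producing beats shutting down (which would give -$127).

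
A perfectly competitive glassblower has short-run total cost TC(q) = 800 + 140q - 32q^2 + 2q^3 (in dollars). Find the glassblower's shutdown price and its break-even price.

Shutdown price = min AVC. AVC = 140 - 32q + 2q^2, with vertex at q = 8 and minimum $12.
ATC = 800/q + 140 - 32q + 2q^2. Setting dATC/dq = −800/q^2 − 32 + 4q = 0 gives q = 10 (since 4·10^3 − 32·10^2 = 800).
min ATC = 800/10 + 140 − 32·10 + 2·10^2 = $100. That is the break-even price.
For $12 ≤ P < $100 the firm produces at a loss; below $12 it shuts down.

Shutdown price = $12; break-even price = $100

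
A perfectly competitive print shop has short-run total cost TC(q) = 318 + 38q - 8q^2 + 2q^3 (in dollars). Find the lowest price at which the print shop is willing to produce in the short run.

$30 per unit

The shutdown price is the minimum of AVC. VC = 38q - 8q^2 + 2q^3, so AVC = 38 - 8q + 2q^2.
At the minimum of AVC, MC = AVC. MC = 38 - 16q + 6q^2; setting MC = AVC gives 4q^2 - 8q = 0, so q = 2. min AVC = 30.
So the shutdown price is $30.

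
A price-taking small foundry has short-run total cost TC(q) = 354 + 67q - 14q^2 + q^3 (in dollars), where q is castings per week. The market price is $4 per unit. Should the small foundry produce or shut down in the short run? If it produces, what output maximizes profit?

Strip out fixed cost: VC = 67q - 14q^2 + q^3. Then AVC = 67 - 14q + q^2 and MC = 67 - 28q + 3q^2.
AVC hits its minimum where MC = AVC, at q = 7, giving min AVC = 67 - 14·7 + 7^2 = $18.
Since P = $4 < min AVC = $18, price fails to cover variable cost at any output.
The firm minimizes its loss by shutting down and losing only its fixed cost of $354.

Shut down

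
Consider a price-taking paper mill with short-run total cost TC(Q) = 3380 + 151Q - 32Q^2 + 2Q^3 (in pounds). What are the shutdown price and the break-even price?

AVC = 151 - 32Q + 2Q^2; minimized at Q = 8, giving min AVC = £23. That is the shutdown price.
ATC = 3380/Q + 151 - 32Q + 2Q^2. Setting dATC/dQ = −3380/Q^2 − 32 + 4Q = 0 gives Q = 13 (since 4·13^3 − 32·13^2 = 3380).
min ATC = 3380/13 + 151 − 32·13 + 2·13^2 = £333. That is the break-even price.
Between these two prices the firm operates at a loss; above £333 it earns a profit.

Shutdown price = £23; break-even price = £333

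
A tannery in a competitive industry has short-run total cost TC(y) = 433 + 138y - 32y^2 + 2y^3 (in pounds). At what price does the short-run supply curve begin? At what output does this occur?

The shutdown price is the minimum of AVC. VC = 138y - 32y^2 + 2y^3, so AVC = 138 - 32y + 2y^2.
dAVC/dy = -32 + 4y = 0 gives y = 8. min AVC = 138 - 32·8 + 2·8^2 = 10.
For P < £10 the firm produces nothing.

£10 per unit, at y = 8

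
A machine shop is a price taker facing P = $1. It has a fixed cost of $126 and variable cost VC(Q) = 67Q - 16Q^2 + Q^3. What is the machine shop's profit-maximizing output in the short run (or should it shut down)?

Shut down

Variable cost is VC = 67Q - 16Q^2 + Q^3, so AVC = VC/Q = 67 - 16Q + Q^2 and MC = dTC/dQ = 67 - 32Q + 3Q^2.
AVC hits its minimum where MC = AVC, at Q = 8, giving min AVC = 67 - 16·8 + 8^2 = $3.
Since P = $1 < min AVC = $3, price fails to cover variable cost at any output.
Best response: produce nothing and absorb the $126 fixed cost.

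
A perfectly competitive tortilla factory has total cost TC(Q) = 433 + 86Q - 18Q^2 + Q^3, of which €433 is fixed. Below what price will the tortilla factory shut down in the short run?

€5 per unit

Short-run supply begins at min AVC. From VC = 86Q - 18Q^2 + Q^3, AVC = 86 - 18Q + Q^2.
dAVC/dQ = -18 + 2Q = 0 gives Q = 9. min AVC = 86 - 18·9 + 9^2 = 5.
For P < €5 the firm produces nothing.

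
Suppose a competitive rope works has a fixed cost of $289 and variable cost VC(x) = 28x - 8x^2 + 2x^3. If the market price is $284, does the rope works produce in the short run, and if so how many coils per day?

Produce at x = 8

Strip out fixed cost: VC = 28x - 8x^2 + 2x^3. Then AVC = 28 - 8x + 2x^2 and MC = 28 - 16x + 6x^2.
AVC is minimized where dAVC/dx = -8 + 4x = 0, at x = 2; min AVC = 28 - 8·2 + 2·2^2 = $20.
Since P = $284 ≥ min AVC = $20, price covers variable cost and the firm should produce.
Solving P = MC: -256 - 16x + 6x^2 = 0 ⇒ x = -16/3 or 8. On the upward-sloping branch, x* = 8.
Check: AVC at x = 8 is $92 ≤ P, so revenue covers variable cost.
Profit = P·x − TC = 284·8 − 1025 = $1247.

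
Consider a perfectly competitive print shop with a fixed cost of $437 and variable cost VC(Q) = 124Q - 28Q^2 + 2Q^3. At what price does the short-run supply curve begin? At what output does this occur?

Short-run supply begins at min AVC. From VC = 124Q - 28Q^2 + 2Q^3, AVC = 124 - 28Q + 2Q^2.
dAVC/dQ = -28 + 4Q = 0 gives Q = 7. min AVC = 124 - 28·7 + 2·7^2 = 26.
So the shutdown price is $26.

$26 per unit, at Q = 7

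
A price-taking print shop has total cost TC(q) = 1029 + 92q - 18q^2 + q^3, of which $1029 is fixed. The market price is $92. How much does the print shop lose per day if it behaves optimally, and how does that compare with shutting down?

AVC = 92 - 18q + q^2 has its minimum $11 at q = 9; price $92 clears that bar, so the firm operates.
MC = 92 - 36q + 3q^2. Setting P = MC and taking the root on the rising branch gives q* = 12.
TR = 92·12 = 1104. TC = 1029 + 240 = 1269. Profit = 1104 − 1269 = -$165.
That loss of $165 beats the $1029 the firm would lose by shutting down; producing recovers $864 of fixed cost.

Profit = -$165 at q = 12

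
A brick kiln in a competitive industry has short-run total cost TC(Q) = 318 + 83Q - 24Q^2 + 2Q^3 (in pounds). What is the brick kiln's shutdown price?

The firm shuts down when price falls below the minimum of average variable cost. AVC = VC/Q = 83 - 24Q + 2Q^2.
At the minimum of AVC, MC = AVC. MC = 83 - 48Q + 6Q^2; setting MC = AVC gives 4Q^2 - 24Q = 0, so Q = 6. min AVC = 11.
The firm shuts down for any P below £11.

£11 per unit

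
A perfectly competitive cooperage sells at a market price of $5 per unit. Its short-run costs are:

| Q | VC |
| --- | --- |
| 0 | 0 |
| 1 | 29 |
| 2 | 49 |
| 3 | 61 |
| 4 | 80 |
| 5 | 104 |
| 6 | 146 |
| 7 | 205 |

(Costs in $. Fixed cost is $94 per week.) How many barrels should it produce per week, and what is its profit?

Q = 0 (shut down); profit = -$94

Profit at each row (π = 5Q − TC): Q=0: -94; Q=1: -118; Q=2: -133; Q=3: -140; Q=4: -154; Q=5: -173; Q=6: -210; Q=7: -264.
Profit is highest at Q = 0. Equivalently, the lowest AVC in the table is 80/4 ≈ $20 at Q = 4, and P = $5 falls below it — price never covers variable cost, so the firm shuts down and loses only its fixed cost.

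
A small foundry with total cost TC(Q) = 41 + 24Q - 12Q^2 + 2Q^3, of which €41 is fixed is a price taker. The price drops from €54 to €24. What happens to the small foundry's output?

Output falls from 5 to 4

MC = 24 - 24Q + 6Q^2; the shutdown threshold is min AVC = €6 (at Q = 3).
With P = €54 above the shutdown price, P = MC gives Q = 5.
At P = €24 ≥ min AVC, set P = MC: Q = 4. The firm stays open but cuts output.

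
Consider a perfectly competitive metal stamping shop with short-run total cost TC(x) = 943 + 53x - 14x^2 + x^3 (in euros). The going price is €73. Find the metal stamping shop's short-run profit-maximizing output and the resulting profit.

AVC = 53 - 14x + x^2; min AVC = €4 at x = 7. Since P = €73 ≥ min AVC, the firm produces.
With MC = 53 - 28x + 3x^2, P = MC on the upward-sloping part at x* = 10.
TR = 73·10 = 730. TC = 943 + 130 = 1073. Profit = 730 − 1073 = -€343.
By producing, the firm covers all variable cost plus €600 of fixed cost; shutting down would lose the full €943.

Profit = -€343 at x = 10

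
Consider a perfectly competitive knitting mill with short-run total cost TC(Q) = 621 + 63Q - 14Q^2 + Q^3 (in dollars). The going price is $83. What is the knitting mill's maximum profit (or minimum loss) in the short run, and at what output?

Profit = -$21 at Q = 10

AVC = 63 - 14Q + Q^2; min AVC = $14 at Q = 7. Since P = $83 ≥ min AVC, the firm produces.
MC = 63 - 28Q + 3Q^2. Setting P = MC and taking the root on the rising branch gives Q* = 10.
TR = 83·10 = 830. TC = 621 + 230 = 851. Profit = 830 − 851 = -$21.
Shutting down would mean losing the fixed cost of $621, so operating at a loss of $21 is better by $600.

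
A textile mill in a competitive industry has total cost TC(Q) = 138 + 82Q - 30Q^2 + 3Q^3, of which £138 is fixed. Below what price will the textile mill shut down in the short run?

The shutdown price is the minimum of AVC. VC = 82Q - 30Q^2 + 3Q^3, so AVC = 82 - 30Q + 3Q^2.
dAVC/dQ = -30 + 6Q = 0 gives Q = 5. min AVC = 82 - 30·5 + 3·5^2 = 7.
So the shutdown price is £7.

£7 per unit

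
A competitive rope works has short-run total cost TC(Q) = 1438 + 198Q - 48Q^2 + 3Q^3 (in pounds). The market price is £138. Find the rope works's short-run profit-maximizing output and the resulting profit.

Profit = -£238 at Q = 10

AVC = 198 - 48Q + 3Q^2; min AVC = £6 at Q = 8. Since P = £138 ≥ min AVC, the firm produces.
MC = 198 - 96Q + 9Q^2. Setting P = MC and taking the root on the rising branch gives Q* = 10.
TR = 138·10 = 1380. TC = 1438 + 180 = 1618. Profit = 1380 − 1618 = -£238.
That loss of £238 beats the £1438 the firm would lose by shutting down; producing recovers £1200 of fixed cost.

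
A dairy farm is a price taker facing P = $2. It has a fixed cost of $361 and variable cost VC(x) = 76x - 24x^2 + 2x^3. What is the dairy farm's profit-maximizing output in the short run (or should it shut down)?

Shut down

Strip out fixed cost: VC = 76x - 24x^2 + 2x^3. Then AVC = 76 - 24x + 2x^2 and MC = 76 - 48x + 6x^2.
AVC hits its minimum where MC = AVC, at x = 6, giving min AVC = 76 - 24·6 + 2·6^2 = $4.
Since P = $2 < min AVC = $4, price fails to cover variable cost at any output.
Shutting down limits the loss to fixed cost, $361.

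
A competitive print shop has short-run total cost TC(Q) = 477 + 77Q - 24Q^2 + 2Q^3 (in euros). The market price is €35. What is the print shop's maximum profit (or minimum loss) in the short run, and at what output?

Profit = -€281 at Q = 7

AVC = 77 - 24Q + 2Q^2 has its minimum €5 at Q = 6; price €35 clears that bar, so the firm operates.
With MC = 77 - 48Q + 6Q^2, P = MC on the upward-sloping part at Q* = 7.
TR = 35·7 = 245. TC = 477 + 49 = 526. Profit = 245 − 526 = -€281.
That loss of €281 beats the €477 the firm would lose by shutting down; producing recovers €196 of fixed cost.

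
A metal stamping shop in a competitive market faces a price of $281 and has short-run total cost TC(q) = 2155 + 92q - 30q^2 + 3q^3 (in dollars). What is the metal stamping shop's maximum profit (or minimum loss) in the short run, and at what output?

AVC = 92 - 30q + 3q^2; min AVC = $17 at q = 5. Since P = $281 ≥ min AVC, the firm produces.
With MC = 92 - 60q + 9q^2, P = MC on the upward-sloping part at q* = 9.
TR = 281·9 = 2529. TC = 2155 + 585 = 2740. Profit = 2529 − 2740 = -$211.
By producing, the firm covers all variable cost plus $1944 of fixed cost; shutting down would lose the full $2155.

Profit = -$211 at q = 9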